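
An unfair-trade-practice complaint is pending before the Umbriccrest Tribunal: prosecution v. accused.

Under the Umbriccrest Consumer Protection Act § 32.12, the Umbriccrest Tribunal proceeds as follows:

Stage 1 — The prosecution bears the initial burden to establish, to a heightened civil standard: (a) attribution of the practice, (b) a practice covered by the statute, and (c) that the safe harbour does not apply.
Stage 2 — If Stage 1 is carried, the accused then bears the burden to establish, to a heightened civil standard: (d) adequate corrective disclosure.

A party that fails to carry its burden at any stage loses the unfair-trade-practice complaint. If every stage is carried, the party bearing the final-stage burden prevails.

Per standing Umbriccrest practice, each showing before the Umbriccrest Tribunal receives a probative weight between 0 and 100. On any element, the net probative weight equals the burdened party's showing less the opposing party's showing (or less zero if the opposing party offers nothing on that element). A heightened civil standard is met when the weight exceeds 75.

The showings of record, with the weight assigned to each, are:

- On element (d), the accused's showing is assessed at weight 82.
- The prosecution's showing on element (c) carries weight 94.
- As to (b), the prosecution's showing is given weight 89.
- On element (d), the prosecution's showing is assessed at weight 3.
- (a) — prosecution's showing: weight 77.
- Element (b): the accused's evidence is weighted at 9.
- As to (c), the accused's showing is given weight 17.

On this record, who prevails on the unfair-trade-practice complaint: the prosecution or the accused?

accused

At Stage 1 the prosecution must meet a heightened civil standard (weight exceeds 75): on (a) the weight is 77, which does exceed 75, so (a) meets the standard; on (b) the weight is 89 less the opposing 9 gives net 80, > 75, so (b) meets the standard; on (c) the weight is 94 less the opposing 17 gives net 77, which does exceed 75, so (c) meets the standard.
  Stage 1 carried; the burden shifts to the accused.
At Stage 2 the accused must meet a heightened civil standard (weight exceeds 75): on (d) the weight is 82 less the opposing 3 gives net 79, which does exceed 75, so (d) meets the standard.
  All elements met at the final stage.
All stages carried — the accused prevails.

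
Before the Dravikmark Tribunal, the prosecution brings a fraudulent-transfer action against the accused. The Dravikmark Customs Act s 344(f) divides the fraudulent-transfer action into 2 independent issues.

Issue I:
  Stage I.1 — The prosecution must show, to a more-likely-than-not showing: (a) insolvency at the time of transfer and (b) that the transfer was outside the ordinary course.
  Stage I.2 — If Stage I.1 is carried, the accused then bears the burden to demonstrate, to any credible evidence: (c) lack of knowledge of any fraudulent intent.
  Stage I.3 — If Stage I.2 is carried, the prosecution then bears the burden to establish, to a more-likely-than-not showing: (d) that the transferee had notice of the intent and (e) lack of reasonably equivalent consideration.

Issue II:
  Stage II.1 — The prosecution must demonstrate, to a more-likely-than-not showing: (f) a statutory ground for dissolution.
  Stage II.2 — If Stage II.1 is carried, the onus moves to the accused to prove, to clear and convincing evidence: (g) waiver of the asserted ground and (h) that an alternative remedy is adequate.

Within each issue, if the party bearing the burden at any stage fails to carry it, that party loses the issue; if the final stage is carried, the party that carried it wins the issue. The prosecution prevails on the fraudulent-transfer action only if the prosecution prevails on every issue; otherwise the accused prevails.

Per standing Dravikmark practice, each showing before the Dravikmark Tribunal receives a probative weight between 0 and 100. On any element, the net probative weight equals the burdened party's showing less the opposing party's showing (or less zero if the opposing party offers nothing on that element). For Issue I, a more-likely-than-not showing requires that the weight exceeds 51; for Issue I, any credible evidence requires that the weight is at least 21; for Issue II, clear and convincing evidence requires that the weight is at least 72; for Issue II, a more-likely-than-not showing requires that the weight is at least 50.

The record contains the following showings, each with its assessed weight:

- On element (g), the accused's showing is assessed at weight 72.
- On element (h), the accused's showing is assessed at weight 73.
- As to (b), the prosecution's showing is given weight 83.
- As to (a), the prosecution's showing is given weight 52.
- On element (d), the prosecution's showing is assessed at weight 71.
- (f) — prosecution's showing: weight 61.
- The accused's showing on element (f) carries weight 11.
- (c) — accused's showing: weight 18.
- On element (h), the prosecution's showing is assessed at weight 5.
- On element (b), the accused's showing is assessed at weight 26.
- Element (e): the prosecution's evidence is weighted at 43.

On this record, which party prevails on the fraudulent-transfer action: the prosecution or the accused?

— Issue I —
At Stage I.1 the prosecution must meet a more-likely-than-not showing (weight exceeds 51): on (a) the weight is 52, which does exceed 51, so (a) meets the standard; on (b) the weight is 83 less the opposing 26 gives net 57, which does exceed 51, so (b) meets the standard.
  Stage I.1 carried; the burden shifts to the accused.
At Stage I.2 the accused must meet any credible evidence (weight is at least 21): on (c) the weight is 18, which does not reach 21, so (c) does not meet the standard.
  Stage I.2 not carried; the accused fails its burden.
The prosecution prevails on this issue.
— Issue II —
At Stage II.1 the prosecution must meet a more-likely-than-not showing (weight is at least 50): on (f) the weight is 61 less the opposing 11 gives net 50, which does reach 50, so (f) meets the standard.
  All elements met. The burden passes to the accused.
At Stage II.2 the accused must meet clear and convincing evidence (weight is at least 72): on (g) the weight is 72, ≥ 72, so (g) meets the standard; on (h) the weight is 73 less the opposing 5 gives net 68, < 72, so (h) does not meet the standard.
  The accused does not carry Stage II.2.
The prosecution prevails on this issue.
Per-issue: Issue I → prosecution; Issue II → prosecution. The prosecution must prevail on every issue; overall, the prosecution prevails.

prosecution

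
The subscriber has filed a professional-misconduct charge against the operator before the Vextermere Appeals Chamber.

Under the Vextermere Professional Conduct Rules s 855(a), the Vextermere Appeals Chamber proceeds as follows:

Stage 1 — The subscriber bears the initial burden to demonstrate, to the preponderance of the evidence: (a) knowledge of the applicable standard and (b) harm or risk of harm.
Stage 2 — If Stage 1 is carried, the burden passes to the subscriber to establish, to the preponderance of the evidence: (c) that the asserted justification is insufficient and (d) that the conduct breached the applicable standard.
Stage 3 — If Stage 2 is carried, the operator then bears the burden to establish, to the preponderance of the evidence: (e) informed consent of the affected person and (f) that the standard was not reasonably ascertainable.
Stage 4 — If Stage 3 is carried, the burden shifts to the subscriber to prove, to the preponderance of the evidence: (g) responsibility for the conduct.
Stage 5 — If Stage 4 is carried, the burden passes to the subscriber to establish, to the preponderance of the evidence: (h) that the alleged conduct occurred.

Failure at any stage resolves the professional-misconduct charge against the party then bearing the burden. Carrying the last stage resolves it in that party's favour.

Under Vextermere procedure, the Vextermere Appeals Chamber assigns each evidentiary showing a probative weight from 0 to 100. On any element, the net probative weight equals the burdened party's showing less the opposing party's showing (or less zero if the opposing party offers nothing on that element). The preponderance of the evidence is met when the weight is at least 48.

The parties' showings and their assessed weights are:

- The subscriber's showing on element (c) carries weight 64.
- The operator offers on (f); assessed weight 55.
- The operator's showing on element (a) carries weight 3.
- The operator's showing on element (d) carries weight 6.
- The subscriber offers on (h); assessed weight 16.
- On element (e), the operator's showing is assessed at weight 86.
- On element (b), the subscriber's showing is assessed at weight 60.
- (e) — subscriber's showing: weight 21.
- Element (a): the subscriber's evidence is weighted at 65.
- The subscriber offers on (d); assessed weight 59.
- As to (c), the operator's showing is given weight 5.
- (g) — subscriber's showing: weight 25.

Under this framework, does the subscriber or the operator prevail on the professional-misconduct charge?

Stage 1 (subscriber, the preponderance of the evidence, weight is at least 48): (a) net 65−3=62 ≥ 48 — meets; (b) 60 ≥ 48 — meets.
  Stage 1 is satisfied; the subscriber continues to bear the burden.
Stage 2 (subscriber, the preponderance of the evidence, weight is at least 48): (c) net 64−5=59 ≥ 48 — meets; (d) net 59−6=53 ≥ 48 — meets.
  All elements met. The burden passes to the operator.
Stage 3 (operator, the preponderance of the evidence, weight is at least 48): (e) net 86−21=65 ≥ 48 — meets; (f) 55 ≥ 48 — meets.
  All elements met. The burden passes to the subscriber.
Stage 4 (subscriber, the preponderance of the evidence, weight is at least 48): (g) 25 < 48 — fails.
  Not every element is met, so the subscriber fails to carry Stage 4.
The operator prevails.

operator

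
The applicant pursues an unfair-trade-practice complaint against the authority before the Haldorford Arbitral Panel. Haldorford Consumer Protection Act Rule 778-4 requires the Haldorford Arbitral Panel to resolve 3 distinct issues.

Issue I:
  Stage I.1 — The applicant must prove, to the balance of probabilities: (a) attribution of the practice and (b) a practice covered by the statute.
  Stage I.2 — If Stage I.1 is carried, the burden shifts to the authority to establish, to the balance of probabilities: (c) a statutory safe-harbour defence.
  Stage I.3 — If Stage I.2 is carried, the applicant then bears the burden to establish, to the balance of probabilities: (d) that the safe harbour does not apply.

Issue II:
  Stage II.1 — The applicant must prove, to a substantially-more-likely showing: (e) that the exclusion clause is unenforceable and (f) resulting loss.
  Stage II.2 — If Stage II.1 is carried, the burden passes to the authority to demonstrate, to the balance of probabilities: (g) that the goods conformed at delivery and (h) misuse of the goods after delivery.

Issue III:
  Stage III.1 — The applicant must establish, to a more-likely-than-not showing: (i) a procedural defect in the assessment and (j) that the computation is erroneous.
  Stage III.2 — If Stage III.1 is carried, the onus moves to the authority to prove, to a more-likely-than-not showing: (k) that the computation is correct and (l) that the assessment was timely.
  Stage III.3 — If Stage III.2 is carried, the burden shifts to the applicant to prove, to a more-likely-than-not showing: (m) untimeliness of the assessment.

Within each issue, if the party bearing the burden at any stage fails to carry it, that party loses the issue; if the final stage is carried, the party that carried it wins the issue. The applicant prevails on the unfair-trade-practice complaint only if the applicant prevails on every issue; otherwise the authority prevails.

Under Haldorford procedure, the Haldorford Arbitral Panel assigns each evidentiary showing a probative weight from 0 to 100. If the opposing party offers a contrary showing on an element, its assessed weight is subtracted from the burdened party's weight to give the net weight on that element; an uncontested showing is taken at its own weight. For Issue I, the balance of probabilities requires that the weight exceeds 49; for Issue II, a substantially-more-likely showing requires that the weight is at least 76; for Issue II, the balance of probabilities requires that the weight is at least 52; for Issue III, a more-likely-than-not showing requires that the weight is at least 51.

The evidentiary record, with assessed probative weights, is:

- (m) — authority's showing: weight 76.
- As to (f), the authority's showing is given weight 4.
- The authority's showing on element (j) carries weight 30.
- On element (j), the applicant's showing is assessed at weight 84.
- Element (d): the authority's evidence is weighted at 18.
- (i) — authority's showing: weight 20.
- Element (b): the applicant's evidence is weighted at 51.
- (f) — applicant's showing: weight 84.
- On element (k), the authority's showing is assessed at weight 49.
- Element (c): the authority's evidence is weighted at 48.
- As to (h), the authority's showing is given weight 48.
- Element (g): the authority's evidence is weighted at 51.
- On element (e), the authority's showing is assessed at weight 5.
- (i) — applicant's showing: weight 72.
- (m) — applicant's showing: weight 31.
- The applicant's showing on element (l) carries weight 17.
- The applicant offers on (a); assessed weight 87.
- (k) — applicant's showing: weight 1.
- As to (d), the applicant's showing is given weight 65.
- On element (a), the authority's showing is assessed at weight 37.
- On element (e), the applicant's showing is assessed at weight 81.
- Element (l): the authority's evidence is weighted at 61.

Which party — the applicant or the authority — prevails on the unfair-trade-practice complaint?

applicant

— Issue I —
Stage I.1 — burden on applicant; standard: the balance of probabilities (weight exceeds 49).
    (a): 87 − 37 = 50 > 49 [met]
    (b): 51 > 49 [met]
  Stage I.1 is satisfied; the onus moves to the authority.
Stage I.2 — burden on authority; standard: the balance of probabilities (weight exceeds 49).
    (c): 48 ≤ 49 [not met]
  The authority does not carry Stage I.2.
The analysis ends at Stage I.2; the applicant prevails on this issue.
— Issue II —
Stage II.1 (applicant, a substantially-more-likely showing, weight is at least 76): (e) net 81−5=76 ≥ 76 — meets; (f) net 84−4=80 ≥ 76 — meets.
  All elements met. The burden passes to the authority.
Stage II.2 (authority, the balance of probabilities, weight is at least 52): (g) 51 < 52 — fails; (h) 48 < 52 — fails.
  Stage II.2 not carried; the authority fails its burden.
So the applicant prevails on this issue.
— Issue III —
At Stage III.1 the applicant must meet a more-likely-than-not showing (weight is at least 51): on (i) the weight is 72 less the opposing 20 gives net 52, which does reach 51, so (i) meets the standard; on (j) the weight is 84 less the opposing 30 gives net 54, which does reach 51, so (j) meets the standard.
  The applicant carries Stage III.1; the authority now bears the burden.
At Stage III.2 the authority must meet a more-likely-than-not showing (weight is at least 51): on (k) the weight is 49 less the opposing 1 gives net 48, which does not reach 51, so (k) does not meet the standard; on (l) the weight is 61 less the opposing 17 gives net 44, which does not reach 51, so (l) does not meet the standard.
  The authority does not carry Stage III.2.
So the applicant prevails on this issue.
Per-issue: Issue I → applicant; Issue II → applicant; Issue III → applicant. The applicant must prevail on every issue; overall, the applicant prevails.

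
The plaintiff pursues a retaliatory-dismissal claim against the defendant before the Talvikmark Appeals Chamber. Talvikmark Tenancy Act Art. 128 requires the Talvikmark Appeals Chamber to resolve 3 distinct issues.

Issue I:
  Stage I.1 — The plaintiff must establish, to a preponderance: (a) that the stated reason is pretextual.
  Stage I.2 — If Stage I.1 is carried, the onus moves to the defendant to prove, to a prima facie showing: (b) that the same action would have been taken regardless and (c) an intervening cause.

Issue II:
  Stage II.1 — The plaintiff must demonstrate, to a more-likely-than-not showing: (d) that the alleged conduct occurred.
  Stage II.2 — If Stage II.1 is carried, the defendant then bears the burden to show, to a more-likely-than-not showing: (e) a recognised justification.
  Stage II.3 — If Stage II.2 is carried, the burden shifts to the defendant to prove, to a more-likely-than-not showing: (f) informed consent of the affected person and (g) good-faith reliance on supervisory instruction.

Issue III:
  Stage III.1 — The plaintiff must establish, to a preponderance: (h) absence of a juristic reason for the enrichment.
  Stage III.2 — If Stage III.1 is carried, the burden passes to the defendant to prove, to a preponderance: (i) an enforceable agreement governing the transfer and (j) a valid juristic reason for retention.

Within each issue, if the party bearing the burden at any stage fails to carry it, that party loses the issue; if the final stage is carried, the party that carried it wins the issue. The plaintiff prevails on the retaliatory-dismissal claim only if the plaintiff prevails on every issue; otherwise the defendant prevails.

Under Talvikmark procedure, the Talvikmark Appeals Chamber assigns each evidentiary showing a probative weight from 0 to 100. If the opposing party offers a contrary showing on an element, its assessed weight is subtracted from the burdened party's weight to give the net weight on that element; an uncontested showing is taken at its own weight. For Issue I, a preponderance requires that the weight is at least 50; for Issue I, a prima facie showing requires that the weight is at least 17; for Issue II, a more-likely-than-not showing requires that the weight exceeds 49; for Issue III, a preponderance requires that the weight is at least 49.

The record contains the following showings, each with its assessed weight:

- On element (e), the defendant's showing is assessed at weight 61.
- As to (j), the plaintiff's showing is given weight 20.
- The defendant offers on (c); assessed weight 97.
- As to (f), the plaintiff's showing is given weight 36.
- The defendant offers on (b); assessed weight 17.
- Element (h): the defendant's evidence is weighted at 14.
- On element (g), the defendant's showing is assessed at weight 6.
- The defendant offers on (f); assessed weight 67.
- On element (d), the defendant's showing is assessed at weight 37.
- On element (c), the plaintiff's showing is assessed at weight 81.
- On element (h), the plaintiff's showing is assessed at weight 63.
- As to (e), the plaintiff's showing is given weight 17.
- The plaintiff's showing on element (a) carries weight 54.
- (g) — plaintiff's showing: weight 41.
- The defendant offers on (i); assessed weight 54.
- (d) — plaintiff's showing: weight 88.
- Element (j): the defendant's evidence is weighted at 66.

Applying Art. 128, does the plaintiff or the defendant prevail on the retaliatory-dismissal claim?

plaintiff

— Issue I —
Stage I.1 (plaintiff, a preponderance, weight is at least 50): (a) 54 ≥ 50 — meets.
  Stage I.1 is satisfied; the onus moves to the defendant.
Stage I.2 (defendant, a prima facie showing, weight is at least 17): (b) 17 ≥ 17 — meets; (c) net 97−81=16 < 17 — fails.
  The defendant does not carry Stage I.2.
So the plaintiff prevails on this issue.
— Issue II —
At Stage II.1 the plaintiff must meet a more-likely-than-not showing (weight exceeds 49): on (d) the weight is 88 less the opposing 37 gives net 51, > 49, so (d) meets the standard.
  Stage II.1 carried; the burden shifts to the defendant.
At Stage II.2 the defendant must meet a more-likely-than-not showing (weight exceeds 49): on (e) the weight is 61 less the opposing 17 gives net 44, which does not exceed 49, so (e) does not meet the standard.
  Stage II.2 not carried; the defendant fails its burden.
The analysis ends at Stage II.2; the plaintiff prevails on this issue.
— Issue III —
Stage III.1 — burden on plaintiff; standard: a preponderance (weight is at least 49).
    (h): 63 − 14 = 49 ≥ 49 [met]
  Stage III.1 carried; the burden shifts to the defendant.
Stage III.2 — burden on defendant; standard: a preponderance (weight is at least 49).
    (i): 54 ≥ 49 [met]
    (j): 66 − 20 = 46 < 49 [not met]
  The defendant does not carry Stage III.2.
The analysis ends at Stage III.2; the plaintiff prevails on this issue.
Per-issue: Issue I → plaintiff; Issue II → plaintiff; Issue III → plaintiff. The plaintiff must prevail on every issue; overall, the plaintiff prevails.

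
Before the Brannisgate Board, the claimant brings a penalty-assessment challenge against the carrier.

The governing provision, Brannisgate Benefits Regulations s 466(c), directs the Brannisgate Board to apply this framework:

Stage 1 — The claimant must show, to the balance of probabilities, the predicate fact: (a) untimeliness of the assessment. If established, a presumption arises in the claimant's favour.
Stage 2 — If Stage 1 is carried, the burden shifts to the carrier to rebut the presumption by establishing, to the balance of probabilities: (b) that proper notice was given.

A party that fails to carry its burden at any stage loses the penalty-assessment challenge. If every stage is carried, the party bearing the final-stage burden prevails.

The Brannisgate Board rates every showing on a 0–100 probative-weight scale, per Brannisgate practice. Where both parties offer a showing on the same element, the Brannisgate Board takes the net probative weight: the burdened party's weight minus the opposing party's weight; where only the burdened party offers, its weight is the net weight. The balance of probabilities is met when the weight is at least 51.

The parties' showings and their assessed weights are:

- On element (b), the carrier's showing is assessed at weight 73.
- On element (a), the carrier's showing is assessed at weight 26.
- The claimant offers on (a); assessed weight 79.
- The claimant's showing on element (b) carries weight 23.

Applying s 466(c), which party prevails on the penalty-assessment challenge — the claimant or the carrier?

claimant

Stage 1 — burden on claimant; standard: the balance of probabilities (weight is at least 51).
    (a): 79 − 26 = 53 ≥ 51 [met]
  Stage 1 carried; the burden shifts to the carrier.
Stage 2 — burden on carrier; standard: the balance of probabilities (weight is at least 51).
    (b): 73 − 23 = 50 < 51 [not met]
  Not every element is met, so the carrier fails to carry Stage 2.
The claimant prevails.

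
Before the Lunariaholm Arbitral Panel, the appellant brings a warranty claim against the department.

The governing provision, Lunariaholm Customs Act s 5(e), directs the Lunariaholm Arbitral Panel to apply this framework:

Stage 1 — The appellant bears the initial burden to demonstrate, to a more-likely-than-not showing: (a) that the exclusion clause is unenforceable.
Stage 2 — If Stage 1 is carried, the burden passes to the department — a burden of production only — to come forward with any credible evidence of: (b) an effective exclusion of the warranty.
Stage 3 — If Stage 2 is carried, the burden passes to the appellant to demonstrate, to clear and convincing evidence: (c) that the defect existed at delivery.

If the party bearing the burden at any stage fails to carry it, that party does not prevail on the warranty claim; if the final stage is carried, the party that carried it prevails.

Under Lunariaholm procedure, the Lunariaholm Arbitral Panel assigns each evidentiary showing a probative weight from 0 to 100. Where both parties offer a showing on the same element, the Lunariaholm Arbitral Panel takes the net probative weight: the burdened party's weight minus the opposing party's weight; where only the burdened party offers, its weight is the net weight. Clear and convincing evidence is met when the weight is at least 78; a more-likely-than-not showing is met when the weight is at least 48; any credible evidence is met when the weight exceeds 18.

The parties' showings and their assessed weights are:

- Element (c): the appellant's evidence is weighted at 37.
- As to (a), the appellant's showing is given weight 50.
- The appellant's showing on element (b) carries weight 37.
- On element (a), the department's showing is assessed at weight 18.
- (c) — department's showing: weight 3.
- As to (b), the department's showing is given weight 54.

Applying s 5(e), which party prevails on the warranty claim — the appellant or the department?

department

Stage 1 — burden on appellant; standard: a more-likely-than-not showing (weight is at least 48).
    (a): 50 − 18 = 32 < 48 [not met]
  The appellant does not carry Stage 1.
So the department prevails.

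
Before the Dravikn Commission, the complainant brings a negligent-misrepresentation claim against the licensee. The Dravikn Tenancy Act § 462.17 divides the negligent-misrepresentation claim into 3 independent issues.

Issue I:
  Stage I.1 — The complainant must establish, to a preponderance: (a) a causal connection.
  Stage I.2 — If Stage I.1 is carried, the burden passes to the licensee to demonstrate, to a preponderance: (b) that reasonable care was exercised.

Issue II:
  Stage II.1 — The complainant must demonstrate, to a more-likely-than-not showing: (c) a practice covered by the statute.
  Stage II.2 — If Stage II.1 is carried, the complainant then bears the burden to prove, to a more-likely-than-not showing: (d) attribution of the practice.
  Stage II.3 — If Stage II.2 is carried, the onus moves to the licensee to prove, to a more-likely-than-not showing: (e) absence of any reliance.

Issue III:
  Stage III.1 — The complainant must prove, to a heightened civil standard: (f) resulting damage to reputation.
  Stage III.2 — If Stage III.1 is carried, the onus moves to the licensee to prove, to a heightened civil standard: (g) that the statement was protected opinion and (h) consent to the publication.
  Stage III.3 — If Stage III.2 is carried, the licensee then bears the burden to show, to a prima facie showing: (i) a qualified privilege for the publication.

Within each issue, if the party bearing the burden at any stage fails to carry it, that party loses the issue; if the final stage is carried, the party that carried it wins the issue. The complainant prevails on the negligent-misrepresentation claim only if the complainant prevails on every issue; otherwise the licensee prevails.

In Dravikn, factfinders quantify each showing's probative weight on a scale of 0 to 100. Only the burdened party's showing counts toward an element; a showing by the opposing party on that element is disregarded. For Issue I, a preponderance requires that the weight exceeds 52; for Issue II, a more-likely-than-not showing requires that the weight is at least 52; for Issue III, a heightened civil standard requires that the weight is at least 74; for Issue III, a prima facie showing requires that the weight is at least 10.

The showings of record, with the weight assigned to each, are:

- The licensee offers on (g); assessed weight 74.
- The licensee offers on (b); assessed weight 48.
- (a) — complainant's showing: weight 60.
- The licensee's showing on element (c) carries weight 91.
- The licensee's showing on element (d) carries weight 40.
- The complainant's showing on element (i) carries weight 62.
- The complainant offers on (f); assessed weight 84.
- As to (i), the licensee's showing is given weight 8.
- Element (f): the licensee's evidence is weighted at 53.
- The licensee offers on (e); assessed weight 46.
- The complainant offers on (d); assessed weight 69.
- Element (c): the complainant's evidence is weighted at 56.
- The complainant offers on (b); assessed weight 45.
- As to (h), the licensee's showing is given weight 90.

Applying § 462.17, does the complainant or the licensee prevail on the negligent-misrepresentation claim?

— Issue I —
At Stage I.1 the complainant must meet a preponderance (weight exceeds 52): on (a) the weight is 60, > 52, so (a) meets the standard.
  Stage I.1 is satisfied; the onus moves to the licensee.
At Stage I.2 the licensee must meet a preponderance (weight exceeds 52): on (b) the weight is 48 (the complainant's 45 is given no effect), ≤ 52, so (b) does not meet the standard.
  The licensee does not carry Stage I.2.
The analysis ends at Stage I.2; the complainant prevails on this issue.
— Issue II —
At Stage II.1 the complainant must meet a more-likely-than-not showing (weight is at least 52): on (c) the weight is 56 (the licensee's 91 is given no effect), which does reach 52, so (c) meets the standard.
  Stage II.1 carried; the burden remains with the complainant.
At Stage II.2 the complainant must meet a more-likely-than-not showing (weight is at least 52): on (d) the weight is 69 (the licensee's 40 is given no effect), which does reach 52, so (d) meets the standard.
  All elements met. The burden passes to the licensee.
At Stage II.3 the licensee must meet a more-likely-than-not showing (weight is at least 52): on (e) the weight is 46, which does not reach 52, so (e) does not meet the standard.
  Not every element is met, so the licensee fails to carry Stage II.3.
The analysis ends at Stage II.3; the complainant prevails on this issue.
— Issue III —
At Stage III.1 the complainant must meet a heightened civil standard (weight is at least 74): on (f) the weight is 84 (the licensee's 53 is given no effect), which does reach 74, so (f) meets the standard.
  Stage III.1 is satisfied; the onus moves to the licensee.
At Stage III.2 the licensee must meet a heightened civil standard (weight is at least 74): on (g) the weight is 74, which does reach 74, so (g) meets the standard; on (h) the weight is 90, ≥ 74, so (h) meets the standard.
  All elements met. The licensee retains the burden for Stage III.3.
At Stage III.3 the licensee must meet a prima facie showing (weight is at least 10): on (i) the weight is 8 (the complainant's 62 is given no effect), < 10, so (i) does not meet the standard.
  Not every element is met, so the licensee fails to carry Stage III.3.
The complainant prevails on this issue.
Per-issue: Issue I → complainant; Issue II → complainant; Issue III → complainant. The complainant must prevail on every issue; overall, the complainant prevails.

complainant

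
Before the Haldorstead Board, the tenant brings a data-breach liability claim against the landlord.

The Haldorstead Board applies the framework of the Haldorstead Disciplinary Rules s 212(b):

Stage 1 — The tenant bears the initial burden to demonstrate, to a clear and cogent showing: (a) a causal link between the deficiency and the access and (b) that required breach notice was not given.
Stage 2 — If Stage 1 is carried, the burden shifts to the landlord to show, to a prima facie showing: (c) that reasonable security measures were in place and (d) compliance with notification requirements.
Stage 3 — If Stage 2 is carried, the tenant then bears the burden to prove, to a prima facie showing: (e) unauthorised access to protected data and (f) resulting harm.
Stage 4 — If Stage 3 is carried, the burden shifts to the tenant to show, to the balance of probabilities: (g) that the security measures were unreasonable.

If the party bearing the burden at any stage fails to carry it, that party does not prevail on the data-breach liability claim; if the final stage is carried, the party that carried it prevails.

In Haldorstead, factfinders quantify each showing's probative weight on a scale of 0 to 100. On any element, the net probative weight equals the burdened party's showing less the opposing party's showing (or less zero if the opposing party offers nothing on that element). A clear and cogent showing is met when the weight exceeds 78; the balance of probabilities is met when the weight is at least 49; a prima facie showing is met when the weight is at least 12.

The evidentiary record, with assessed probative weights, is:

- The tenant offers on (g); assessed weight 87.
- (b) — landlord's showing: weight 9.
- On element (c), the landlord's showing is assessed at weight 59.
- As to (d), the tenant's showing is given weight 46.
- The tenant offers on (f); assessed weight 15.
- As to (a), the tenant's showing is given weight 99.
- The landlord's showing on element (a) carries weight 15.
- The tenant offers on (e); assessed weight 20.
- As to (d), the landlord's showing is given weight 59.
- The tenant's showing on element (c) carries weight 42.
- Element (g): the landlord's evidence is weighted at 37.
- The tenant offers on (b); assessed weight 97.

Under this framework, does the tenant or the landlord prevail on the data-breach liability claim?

tenant

At Stage 1 the tenant must meet a clear and cogent showing (weight exceeds 78): on (a) the weight is 99 less the opposing 15 gives net 84, > 78, so (a) meets the standard; on (b) the weight is 97 less the opposing 9 gives net 88, which does exceed 78, so (b) meets the standard.
  Stage 1 carried; the burden shifts to the landlord.
At Stage 2 the landlord must meet a prima facie showing (weight is at least 12): on (c) the weight is 59 less the opposing 42 gives net 17, which does reach 12, so (c) meets the standard; on (d) the weight is 59 less the opposing 46 gives net 13, which does reach 12, so (d) meets the standard.
  Stage 2 carried; the burden shifts to the tenant.
At Stage 3 the tenant must meet a prima facie showing (weight is at least 12): on (e) the weight is 20, ≥ 12, so (e) meets the standard; on (f) the weight is 15, ≥ 12, so (f) meets the standard.
  Stage 3 is satisfied; the tenant continues to bear the burden.
At Stage 4 the tenant must meet the balance of probabilities (weight is at least 49): on (g) the weight is 87 less the opposing 37 gives net 50, which does reach 49, so (g) meets the standard.
  All elements met at the final stage.
With every stage satisfied, the tenant prevails.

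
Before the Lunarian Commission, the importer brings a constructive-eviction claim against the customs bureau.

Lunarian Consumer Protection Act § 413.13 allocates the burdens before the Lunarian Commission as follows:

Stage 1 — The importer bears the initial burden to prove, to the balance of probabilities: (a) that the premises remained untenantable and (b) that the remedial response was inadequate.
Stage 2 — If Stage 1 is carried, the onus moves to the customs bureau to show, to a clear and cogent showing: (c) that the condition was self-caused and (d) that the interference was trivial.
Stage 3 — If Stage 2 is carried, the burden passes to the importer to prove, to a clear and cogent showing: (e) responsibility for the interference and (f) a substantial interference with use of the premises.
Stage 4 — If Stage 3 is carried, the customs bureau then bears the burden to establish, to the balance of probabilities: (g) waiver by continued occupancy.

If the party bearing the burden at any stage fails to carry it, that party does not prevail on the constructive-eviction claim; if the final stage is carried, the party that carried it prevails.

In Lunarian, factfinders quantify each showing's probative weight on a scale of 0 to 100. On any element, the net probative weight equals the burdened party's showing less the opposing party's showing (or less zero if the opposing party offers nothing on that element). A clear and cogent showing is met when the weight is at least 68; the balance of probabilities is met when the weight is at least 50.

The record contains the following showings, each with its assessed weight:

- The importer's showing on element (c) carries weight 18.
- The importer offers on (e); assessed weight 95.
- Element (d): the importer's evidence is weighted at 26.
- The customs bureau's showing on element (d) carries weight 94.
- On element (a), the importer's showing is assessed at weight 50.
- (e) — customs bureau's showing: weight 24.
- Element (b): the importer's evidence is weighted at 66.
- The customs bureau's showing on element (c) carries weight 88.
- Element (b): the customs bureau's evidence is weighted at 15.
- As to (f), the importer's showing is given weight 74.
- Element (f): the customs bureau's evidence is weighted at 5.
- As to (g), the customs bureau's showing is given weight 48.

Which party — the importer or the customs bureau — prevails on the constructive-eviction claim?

importer

Stage 1 — burden on importer; standard: the balance of probabilities (weight is at least 50).
    (a): 50 ≥ 50 [met]
    (b): 66 − 15 = 51 ≥ 50 [met]
  All elements met. The burden passes to the customs bureau.
Stage 2 — burden on customs bureau; standard: a clear and cogent showing (weight is at least 68).
    (c): 88 − 18 = 70 ≥ 68 [met]
    (d): 94 − 26 = 68 ≥ 68 [met]
  Stage 2 is satisfied; the onus moves to the importer.
Stage 3 — burden on importer; standard: a clear and cogent showing (weight is at least 68).
    (e): 95 − 24 = 71 ≥ 68 [met]
    (f): 74 − 5 = 69 ≥ 68 [met]
  Stage 3 carried; the burden shifts to the customs bureau.
Stage 4 — burden on customs bureau; standard: the balance of probabilities (weight is at least 50).
    (g): 48 < 50 [not met]
  Not every element is met, so the customs bureau fails to carry Stage 4.
The analysis ends at Stage 4; the importer prevails.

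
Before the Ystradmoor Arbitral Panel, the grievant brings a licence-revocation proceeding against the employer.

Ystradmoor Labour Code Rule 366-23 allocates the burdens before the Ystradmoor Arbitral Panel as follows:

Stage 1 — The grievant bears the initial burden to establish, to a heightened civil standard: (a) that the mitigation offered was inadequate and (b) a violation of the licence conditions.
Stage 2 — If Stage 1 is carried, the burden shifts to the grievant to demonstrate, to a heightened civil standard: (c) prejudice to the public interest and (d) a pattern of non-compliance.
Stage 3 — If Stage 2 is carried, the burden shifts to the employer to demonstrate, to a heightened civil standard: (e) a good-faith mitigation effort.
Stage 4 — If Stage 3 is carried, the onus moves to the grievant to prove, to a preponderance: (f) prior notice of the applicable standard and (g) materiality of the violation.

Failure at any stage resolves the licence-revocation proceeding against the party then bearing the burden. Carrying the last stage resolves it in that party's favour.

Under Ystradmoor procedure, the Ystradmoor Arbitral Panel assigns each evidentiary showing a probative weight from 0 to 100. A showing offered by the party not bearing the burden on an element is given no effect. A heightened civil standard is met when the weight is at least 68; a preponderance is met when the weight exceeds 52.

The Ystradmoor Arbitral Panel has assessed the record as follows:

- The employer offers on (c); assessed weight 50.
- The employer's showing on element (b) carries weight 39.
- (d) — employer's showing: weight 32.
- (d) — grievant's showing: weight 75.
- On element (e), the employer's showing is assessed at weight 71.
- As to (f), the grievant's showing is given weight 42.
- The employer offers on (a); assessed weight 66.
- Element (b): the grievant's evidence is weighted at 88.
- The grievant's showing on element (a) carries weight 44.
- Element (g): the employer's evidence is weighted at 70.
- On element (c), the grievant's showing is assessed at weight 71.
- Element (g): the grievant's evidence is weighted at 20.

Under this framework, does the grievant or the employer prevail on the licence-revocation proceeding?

employer

Stage 1 — burden on grievant; standard: a heightened civil standard (weight is at least 68).
    (a): 44 (employer's 66 disregarded) < 68 [not met]
    (b): 88 (employer's 39 disregarded) ≥ 68 [met]
  Not every element is met, so the grievant fails to carry Stage 1.
So the employer prevails.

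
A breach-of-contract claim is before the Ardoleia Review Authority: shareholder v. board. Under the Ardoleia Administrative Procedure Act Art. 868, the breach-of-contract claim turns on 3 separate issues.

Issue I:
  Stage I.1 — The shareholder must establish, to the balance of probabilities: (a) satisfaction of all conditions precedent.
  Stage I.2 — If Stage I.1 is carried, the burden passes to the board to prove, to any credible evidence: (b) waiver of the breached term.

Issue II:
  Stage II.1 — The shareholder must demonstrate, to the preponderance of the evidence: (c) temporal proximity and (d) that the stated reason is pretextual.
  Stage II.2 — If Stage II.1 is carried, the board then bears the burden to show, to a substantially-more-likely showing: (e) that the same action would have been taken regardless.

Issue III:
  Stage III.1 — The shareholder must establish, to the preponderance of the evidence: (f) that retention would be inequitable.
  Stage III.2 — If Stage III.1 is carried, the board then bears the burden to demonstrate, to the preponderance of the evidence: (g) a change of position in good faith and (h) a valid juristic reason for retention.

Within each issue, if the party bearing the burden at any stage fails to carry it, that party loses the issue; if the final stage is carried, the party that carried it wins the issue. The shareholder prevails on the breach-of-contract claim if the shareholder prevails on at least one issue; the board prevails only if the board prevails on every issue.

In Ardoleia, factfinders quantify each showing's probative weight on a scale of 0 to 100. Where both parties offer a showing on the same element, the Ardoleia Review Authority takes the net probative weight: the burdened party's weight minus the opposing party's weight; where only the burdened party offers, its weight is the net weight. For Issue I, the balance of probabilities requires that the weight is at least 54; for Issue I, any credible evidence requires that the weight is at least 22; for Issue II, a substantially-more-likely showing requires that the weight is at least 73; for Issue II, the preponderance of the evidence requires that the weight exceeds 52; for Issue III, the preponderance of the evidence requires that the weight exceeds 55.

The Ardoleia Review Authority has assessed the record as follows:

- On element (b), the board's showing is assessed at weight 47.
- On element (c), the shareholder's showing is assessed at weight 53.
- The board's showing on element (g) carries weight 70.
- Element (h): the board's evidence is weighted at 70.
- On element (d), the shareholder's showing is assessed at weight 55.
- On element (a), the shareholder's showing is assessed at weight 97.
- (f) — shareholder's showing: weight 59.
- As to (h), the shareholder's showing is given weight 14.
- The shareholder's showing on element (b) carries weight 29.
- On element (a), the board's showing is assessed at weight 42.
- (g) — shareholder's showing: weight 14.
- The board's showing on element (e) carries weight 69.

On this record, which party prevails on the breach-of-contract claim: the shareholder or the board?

shareholder

— Issue I —
At Stage I.1 the shareholder must meet the balance of probabilities (weight is at least 54): on (a) the weight is 97 less the opposing 42 gives net 55, ≥ 54, so (a) meets the standard.
  The shareholder carries Stage I.1; the board now bears the burden.
At Stage I.2 the board must meet any credible evidence (weight is at least 22): on (b) the weight is 47 less the opposing 29 gives net 18, which does not reach 22, so (b) does not meet the standard.
  Stage I.2 not carried; the board fails its burden.
So the shareholder prevails on this issue.
— Issue II —
Stage II.1 — burden on shareholder; standard: the preponderance of the evidence (weight exceeds 52).
    (c): 53 > 52 [met]
    (d): 55 > 52 [met]
  The shareholder carries Stage II.1; the board now bears the burden.
Stage II.2 — burden on board; standard: a substantially-more-likely showing (weight is at least 73).
    (e): 69 < 73 [not met]
  Stage II.2 not carried; the board fails its burden.
So the shareholder prevails on this issue.
— Issue III —
At Stage III.1 the shareholder must meet the preponderance of the evidence (weight exceeds 55): on (f) the weight is 59, > 55, so (f) meets the standard.
  Stage III.1 carried; the burden shifts to the board.
At Stage III.2 the board must meet the preponderance of the evidence (weight exceeds 55): on (g) the weight is 70 less the opposing 14 gives net 56, > 55, so (g) meets the standard; on (h) the weight is 70 less the opposing 14 gives net 56, > 55, so (h) meets the standard.
  All elements met at the final stage.
Every stage carried; the board prevails on this issue.
Per-issue: Issue I → shareholder; Issue II → shareholder; Issue III → board. The shareholder must prevail on at least one issue; overall, the shareholder prevails.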